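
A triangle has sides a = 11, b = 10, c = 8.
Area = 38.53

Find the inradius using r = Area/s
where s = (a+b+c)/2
s = (11 + 10 + 8)/2 = 29/2 = 14.5
r = Area/s = 38.53/14.5 ≈ 2.65724

r = 2.657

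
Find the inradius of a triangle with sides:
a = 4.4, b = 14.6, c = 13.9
r = Area/s where s is the semi-perimeter.
s = (4.4 + 14.6 + 13.9)/2 = 32.9/2 = 16.45
Area = √(s(s−a)(s−b)(s−c)) = √(16.45·12.05·1.85·2.55) ≈ √935.115 ≈ 30.5796
r ≈ 30.5796/16.45 ≈ 1.85894

r = 1.859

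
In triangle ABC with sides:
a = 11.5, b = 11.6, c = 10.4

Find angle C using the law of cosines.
c² = a² + b² − 2ab·cos(C)  ⇒  cos(C) = (a² + b² − c²)/(2ab)
cos(C) = (11.5² + 11.6² − 10.4²)/(2·11.5·11.6) = (132.25 + 134.56 − 108.16)/266.8 = 158.65/266.8 ≈ 0.59464
C = arccos(0.59464) ≈ 53.513°

C = 53.51°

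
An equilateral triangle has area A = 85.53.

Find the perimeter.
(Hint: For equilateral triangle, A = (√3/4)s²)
A = (√3/4)s²  ⇒  s² = 4A/√3 = 4·85.53/√3 = 342.12/1.73205 ≈ 197.523
s ≈ √197.523 ≈ 14.0543
Perimeter = 3s ≈ 3·14.0543 ≈ 42.1629

Perimeter = 42.16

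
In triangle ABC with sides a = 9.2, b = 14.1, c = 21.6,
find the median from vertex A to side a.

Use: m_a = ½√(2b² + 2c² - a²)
m_a = ½√(2·14.1² + 2·21.6² − 9.2²) = ½√(2·198.81 + 2·466.56 − 84.64) = ½√(397.62 + 933.12 − 84.64) = ½√1246.1
√1246.1 ≈ 35.3001, so m_a ≈ 17.6501

m_a = 17.65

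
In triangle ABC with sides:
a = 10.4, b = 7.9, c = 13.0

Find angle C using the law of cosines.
c² = a² + b² − 2ab·cos(C)  ⇒  cos(C) = (a² + b² − c²)/(2ab)
cos(C) = (10.4² + 7.9² − 13.0²)/(2·10.4·7.9) = (108.16 + 62.41 − 169)/164.32 = 1.57/164.32 ≈ 0.00955453
C = arccos(0.00955453) ≈ 89.4526°

C = 89.45°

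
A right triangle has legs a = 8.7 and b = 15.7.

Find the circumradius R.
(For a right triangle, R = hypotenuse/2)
Hypotenuse c = √(a² + b²) = √(75.69 + 246.49) = √322.18 ≈ 17.9494
R = c/2 ≈ 17.9494/2 ≈ 8.97469

R = 8.975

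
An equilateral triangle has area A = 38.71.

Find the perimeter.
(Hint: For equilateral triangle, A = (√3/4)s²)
A = (√3/4)s²  ⇒  s² = 4A/√3 = 4·38.71/√3 = 154.84/1.73205 ≈ 89.3969
s ≈ √89.3969 ≈ 9.45499
Perimeter = 3s ≈ 3·9.45499 ≈ 28.365

Perimeter = 28.36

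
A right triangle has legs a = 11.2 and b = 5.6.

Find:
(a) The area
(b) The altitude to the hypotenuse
(a) The legs are perpendicular, so Area = ½·a·b = ½·11.2·5.6 = ½·62.72 = 31.36
(b) Hypotenuse c = √(a² + b²) = √(125.44 + 31.36) = √156.8 ≈ 12.522
    Area = ½·c·h_c  ⇒  h_c = 2·Area/c = 62.72/12.522 ≈ 5.00879

Area = 31.36, h_c = 5.009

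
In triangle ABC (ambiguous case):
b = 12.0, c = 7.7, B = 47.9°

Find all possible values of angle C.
b/sin(B) = c/sin(C)  ⇒  sin(C) = c·sin(B)/b = 7.7·sin(47.9°)/12.0
sin(47.9°) ≈ 0.741976
sin(C) ≈ 7.7·0.741976/12.0 ≈ 5.71321/12.0 ≈ 0.476101
Candidate 1: C₁ = arcsin(0.476101) ≈ 28.4311°  →  A = 180° − 47.9° − 28.4311° ≈ 103.669° > 0, valid
Candidate 2: C₂ = 180° − C₁ ≈ 151.569°  →  A = 180° − 47.9° − 151.569° ≈ -19.4689° ≤ 0, not a valid triangle

C = 28.43° (one solution)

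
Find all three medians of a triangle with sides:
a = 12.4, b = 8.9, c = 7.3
Median formula: m_a = ½√(2b² + 2c² − a²) (and cyclically). a² = 153.76, b² = 79.21, c² = 53.29.
m_a = ½√(2·79.21 + 2·53.29 − 153.76) = ½√111.24 ≈ ½·10.547 ≈ 5.27352
m_b = ½√(2·153.76 + 2·53.29 − 79.21) = ½√334.89 ≈ ½·18.3 ≈ 9.15
m_c = ½√(2·153.76 + 2·79.21 − 53.29) = ½√412.65 ≈ ½·20.3138 ≈ 10.1569

m_a = 5.274, m_b = 9.15, m_c = 10.16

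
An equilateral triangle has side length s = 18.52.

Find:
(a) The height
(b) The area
(a) The height splits the triangle into two 30-60-90 halves: h = s·√3/2 = 18.52·1.73205/2 ≈ 32.0776/2 ≈ 16.0388
(b) Area = (√3/4)·s² = (√3/4)·18.52² = (√3/4)·342.9904 ≈ 0.433013·342.9904 ≈ 148.519

Height = 16.04, Area = 148.5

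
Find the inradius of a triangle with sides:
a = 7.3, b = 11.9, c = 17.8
r = Area/s where s is the semi-perimeter.
s = (7.3 + 11.9 + 17.8)/2 = 37/2 = 18.5
Area = √(s(s−a)(s−b)(s−c)) = √(18.5·11.2·6.6·0.7) ≈ √957.264 ≈ 30.9397
r ≈ 30.9397/18.5 ≈ 1.67242

r = 1.672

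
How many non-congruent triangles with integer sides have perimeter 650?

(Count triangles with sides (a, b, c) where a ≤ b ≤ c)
Let a ≤ b ≤ c with a + b + c = 650. The only binding inequality is a + b > c, i.e. 650 − c > c, so c < 650/2; and c ≥ 650/3 since c is the largest side.
So 217 ≤ c ≤ 324. For each c, b runs from ⌈(650 − c)/2⌉ up to c (then a = 650 − b − c satisfies 1 ≤ a ≤ b automatically), giving c − ⌈(650 − c)/2⌉ + 1 choices.
Summing over c: 1 + 3 + 4 + 6 + … + 160 + 162  (108 terms, c = 217, …, 324) = 8802
Check (closed form: nearest integer to p²/48 for even p, (p+3)²/48 for odd p): 650²/48 = 422500/48 ≈ 8802.08 → 8802

8802 triangles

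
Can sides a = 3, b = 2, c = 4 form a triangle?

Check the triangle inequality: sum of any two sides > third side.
a + b vs c: 3 + 2 = 5 > 4  ✓
a + c vs b: 3 + 4 = 7 > 2  ✓
b + c vs a: 2 + 4 = 6 > 3  ✓

Yes, triangle inequality satisfied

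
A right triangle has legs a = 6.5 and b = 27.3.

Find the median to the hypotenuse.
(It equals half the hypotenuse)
Hypotenuse c = √(a² + b²) = √(42.25 + 745.29) = √787.54 ≈ 28.0631
Median to hypotenuse = c/2 ≈ 28.0631/2 ≈ 14.0316

Median = 14.03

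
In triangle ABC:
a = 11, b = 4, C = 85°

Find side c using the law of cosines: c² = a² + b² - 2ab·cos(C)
c² = 11² + 4² − 2·11·4·cos(85°)
cos(85°) ≈ 0.0871557
c² ≈ 121 + 16 − 88·(0.0871557) ≈ 137 − 7.66971 ≈ 129.33
c ≈ √129.33 ≈ 11.3723

c = 11.37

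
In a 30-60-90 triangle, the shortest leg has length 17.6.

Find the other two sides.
In a 30-60-90 triangle the sides are in ratio 1 : √3 : 2 (short leg : long leg : hypotenuse).
Long leg = 17.6·√3 ≈ 17.6·1.73205 ≈ 30.4841
Hypotenuse = 2·17.6 = 35.2

Long leg = 17.6√3 = 30.48, Hypotenuse = 35.2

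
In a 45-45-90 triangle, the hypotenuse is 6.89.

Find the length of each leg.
In a 45-45-90 triangle hypotenuse = leg·√2, so leg = hypotenuse/√2.
Leg = 6.89/√2 ≈ 6.89/1.41421 ≈ 4.87197

Each leg = 4.872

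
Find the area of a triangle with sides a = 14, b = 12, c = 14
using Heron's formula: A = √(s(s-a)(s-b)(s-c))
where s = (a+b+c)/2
s = (14 + 12 + 14)/2 = 40/2 = 20
s − a = 6, s − b = 8, s − c = 6
s(s−a)(s−b)(s−c) = 20·6·8·6 = 5760
Area = √5760 ≈ 75.8947

s = 20.0, Area = 75.89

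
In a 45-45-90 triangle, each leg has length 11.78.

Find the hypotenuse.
In a 45-45-90 triangle the sides are in ratio 1 : 1 : √2, so hypotenuse = leg·√2.
Hypotenuse = 11.78·√2 ≈ 11.78·1.41421 ≈ 16.6594

Hypotenuse = 11.78√2 = 16.66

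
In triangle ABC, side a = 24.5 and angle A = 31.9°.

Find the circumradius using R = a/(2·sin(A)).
R = a/(2·sin(A)) = 24.5/(2·sin(31.9°))
sin(31.9°) ≈ 0.528438
R ≈ 24.5/(2·0.528438) = 24.5/1.05688 ≈ 23.1815

R = 23.18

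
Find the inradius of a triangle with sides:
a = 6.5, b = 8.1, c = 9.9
r = Area/s where s is the semi-perimeter.
s = (6.5 + 8.1 + 9.9)/2 = 24.5/2 = 12.25
Area = √(s(s−a)(s−b)(s−c)) = √(12.25·5.75·4.15·2.35) ≈ √686.942 ≈ 26.2096
r ≈ 26.2096/12.25 ≈ 2.13956

r = 2.14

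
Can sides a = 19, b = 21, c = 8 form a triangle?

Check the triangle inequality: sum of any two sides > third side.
a + b vs c: 19 + 21 = 40 > 8  ✓
a + c vs b: 19 + 8 = 27 > 21  ✓
b + c vs a: 21 + 8 = 29 > 19  ✓

Yes, triangle inequality satisfied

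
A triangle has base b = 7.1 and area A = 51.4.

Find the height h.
A = ½·b·h  ⇒  h = 2A/b = 2·51.4/7.1 = 102.8/7.1 ≈ 14.4789

h = 14.48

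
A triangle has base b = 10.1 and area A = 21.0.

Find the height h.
A = ½·b·h  ⇒  h = 2A/b = 2·21.0/10.1 = 42/10.1 ≈ 4.15842

h = 4.158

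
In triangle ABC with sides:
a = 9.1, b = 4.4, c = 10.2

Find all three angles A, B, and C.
Law of cosines for each angle (a² = 82.81, b² = 19.36, c² = 104.04):
cos(A) = (b² + c² − a²)/(2bc) = (19.36 + 104.04 − 82.81)/(2·4.4·10.2) = 40.59/89.76 ≈ 0.452206  ⇒  A ≈ 63.1147°
cos(B) = (a² + c² − b²)/(2ac) = (82.81 + 104.04 − 19.36)/(2·9.1·10.2) = 167.49/185.64 ≈ 0.90223  ⇒  B ≈ 25.5472°
cos(C) = (a² + b² − c²)/(2ab) = (82.81 + 19.36 − 104.04)/(2·9.1·4.4) = -1.87/80.08 ≈ -0.0233516  ⇒  C ≈ 91.3381°
Check: A + B + C ≈ 180°

A = 63.11°, B = 25.55°, C = 91.34°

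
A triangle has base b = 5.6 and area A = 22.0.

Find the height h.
A = ½·b·h  ⇒  h = 2A/b = 2·22.0/5.6 = 44/5.6 ≈ 7.85714

h = 7.857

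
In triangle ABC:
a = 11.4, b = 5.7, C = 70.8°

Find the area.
Two sides and the included angle (SAS): A = ½·a·b·sin(C) = ½·11.4·5.7·sin(70.8°)
sin(70.8°) ≈ 0.944376
A ≈ ½·64.98·0.944376 = 32.49·0.944376 ≈ 30.6828

Area = 30.68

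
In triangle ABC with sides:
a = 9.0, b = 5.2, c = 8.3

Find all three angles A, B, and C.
Law of cosines for each angle (a² = 81, b² = 27.04, c² = 68.89):
cos(A) = (b² + c² − a²)/(2bc) = (27.04 + 68.89 − 81)/(2·5.2·8.3) = 14.93/86.32 ≈ 0.172961  ⇒  A ≈ 80.04°
cos(B) = (a² + c² − b²)/(2ac) = (81 + 68.89 − 27.04)/(2·9.0·8.3) = 122.85/149.4 ≈ 0.822289  ⇒  B ≈ 34.6854°
cos(C) = (a² + b² − c²)/(2ab) = (81 + 27.04 − 68.89)/(2·9.0·5.2) = 39.15/93.6 ≈ 0.418269  ⇒  C ≈ 65.2746°
Check: A + B + C ≈ 180°

A = 80.04°, B = 34.69°, C = 65.27°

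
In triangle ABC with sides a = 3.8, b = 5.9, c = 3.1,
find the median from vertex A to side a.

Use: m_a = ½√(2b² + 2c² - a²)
m_a = ½√(2·5.9² + 2·3.1² − 3.8²) = ½√(2·34.81 + 2·9.61 − 14.44) = ½√(69.62 + 19.22 − 14.44) = ½√74.4
√74.4 ≈ 8.62554, so m_a ≈ 4.31277

m_a = 4.313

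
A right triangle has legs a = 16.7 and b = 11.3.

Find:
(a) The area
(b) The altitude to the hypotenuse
(a) The legs are perpendicular, so Area = ½·a·b = ½·16.7·11.3 = ½·188.71 = 94.355
(b) Hypotenuse c = √(a² + b²) = √(278.89 + 127.69) = √406.58 ≈ 20.1638
    Area = ½·c·h_c  ⇒  h_c = 2·Area/c = 188.71/20.1638 ≈ 9.35884

Area = 94.355, h_c = 9.359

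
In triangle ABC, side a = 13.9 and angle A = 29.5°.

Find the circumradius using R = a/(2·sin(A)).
R = a/(2·sin(A)) = 13.9/(2·sin(29.5°))
sin(29.5°) ≈ 0.492424
R ≈ 13.9/(2·0.492424) = 13.9/0.984847 ≈ 14.1139

R = 14.11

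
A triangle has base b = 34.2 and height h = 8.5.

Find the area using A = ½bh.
A = ½·b·h = ½·34.2·8.5 = ½·290.7 = 145.35

Area = 145.35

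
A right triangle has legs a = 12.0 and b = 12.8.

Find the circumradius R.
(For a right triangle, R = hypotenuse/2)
Hypotenuse c = √(a² + b²) = √(144 + 163.84) = √307.84 ≈ 17.5454
R = c/2 ≈ 17.5454/2 ≈ 8.77268

R = 8.773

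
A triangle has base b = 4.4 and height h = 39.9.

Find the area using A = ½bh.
A = ½·b·h = ½·4.4·39.9 = ½·175.56 = 87.78

Area = 87.78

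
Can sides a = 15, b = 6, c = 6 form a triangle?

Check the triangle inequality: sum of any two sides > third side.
a + b vs c: 15 + 6 = 21 > 6  ✓
a + c vs b: 15 + 6 = 21 > 6  ✓
b + c vs a: 6 + 6 = 12 ≤ 15  ✗

No: 6 + 6 = 12 is not > 15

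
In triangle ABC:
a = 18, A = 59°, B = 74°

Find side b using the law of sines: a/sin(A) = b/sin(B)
a/sin(A) = b/sin(B)  ⇒  b = a·sin(B)/sin(A) = 18·sin(74°)/sin(59°)
sin(74°) ≈ 0.961262, sin(59°) ≈ 0.857167
b ≈ 18·0.961262/0.857167 ≈ 17.3027/0.857167 ≈ 20.1859

b = 20.19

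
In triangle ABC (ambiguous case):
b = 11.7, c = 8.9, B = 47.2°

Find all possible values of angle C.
b/sin(B) = c/sin(C)  ⇒  sin(C) = c·sin(B)/b = 8.9·sin(47.2°)/11.7
sin(47.2°) ≈ 0.73373
sin(C) ≈ 8.9·0.73373/11.7 ≈ 6.5302/11.7 ≈ 0.558136
Candidate 1: C₁ = arcsin(0.558136) ≈ 33.927°  →  A = 180° − 47.2° − 33.927° ≈ 98.873° > 0, valid
Candidate 2: C₂ = 180° − C₁ ≈ 146.073°  →  A = 180° − 47.2° − 146.073° ≈ -13.273° ≤ 0, not a valid triangle

C = 33.93° (one solution)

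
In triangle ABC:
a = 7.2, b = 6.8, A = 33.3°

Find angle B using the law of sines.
a/sin(A) = b/sin(B)  ⇒  sin(B) = b·sin(A)/a = 6.8·sin(33.3°)/7.2
sin(33.3°) ≈ 0.549023
sin(B) ≈ 6.8·0.549023/7.2 ≈ 3.73336/7.2 ≈ 0.518522
B = arcsin(0.518522) ≈ 31.2331°
(Since b ≤ a we need B ≤ A, so the obtuse alternative 180° − 31.2331° ≈ 148.767° is rejected.)

B = 31.23°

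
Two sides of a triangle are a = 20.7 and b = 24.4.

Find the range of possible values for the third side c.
Triangle inequality: |a − b| < c < a + b
|a − b| = |20.7 − 24.4| = 3.7
a + b = 20.7 + 24.4 = 45.1

3.7 < c < 45.1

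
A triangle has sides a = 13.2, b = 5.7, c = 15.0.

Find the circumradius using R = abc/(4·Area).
First find the area with Heron's formula.
s = (13.2 + 5.7 + 15.0)/2 = 16.95
Area = √(s(s−a)(s−b)(s−c)) = √(16.95·3.75·11.25·1.95) ≈ √1394.4 ≈ 37.3417
abc = 13.2·5.7·15.0 = 1128.6
R = abc/(4·Area) ≈ 1128.6/(4·37.3417) = 1128.6/149.367 ≈ 7.5559

R = 7.556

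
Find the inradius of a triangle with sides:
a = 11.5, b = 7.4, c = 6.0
r = Area/s where s is the semi-perimeter.
s = (11.5 + 7.4 + 6.0)/2 = 24.9/2 = 12.45
Area = √(s(s−a)(s−b)(s−c)) = √(12.45·0.95·5.05·6.45) ≈ √385.251 ≈ 19.6278
r ≈ 19.6278/12.45 ≈ 1.57653

r = 1.577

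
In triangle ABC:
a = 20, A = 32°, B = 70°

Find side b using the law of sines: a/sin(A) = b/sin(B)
a/sin(A) = b/sin(B)  ⇒  b = a·sin(B)/sin(A) = 20·sin(70°)/sin(32°)
sin(70°) ≈ 0.939693, sin(32°) ≈ 0.529919
b ≈ 20·0.939693/0.529919 ≈ 18.7939/0.529919 ≈ 35.4655

b = 35.47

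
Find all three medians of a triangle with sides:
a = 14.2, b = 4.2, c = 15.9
Median formula: m_a = ½√(2b² + 2c² − a²) (and cyclically). a² = 201.64, b² = 17.64, c² = 252.81.
m_a = ½√(2·17.64 + 2·252.81 − 201.64) = ½√339.26 ≈ ½·18.419 ≈ 9.20951
m_b = ½√(2·201.64 + 2·252.81 − 17.64) = ½√891.26 ≈ ½·29.854 ≈ 14.927
m_c = ½√(2·201.64 + 2·17.64 − 252.81) = ½√185.75 ≈ ½·13.629 ≈ 6.81451

m_a = 9.21, m_b = 14.93, m_c = 6.815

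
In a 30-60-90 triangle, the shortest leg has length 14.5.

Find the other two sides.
In a 30-60-90 triangle the sides are in ratio 1 : √3 : 2 (short leg : long leg : hypotenuse).
Long leg = 14.5·√3 ≈ 14.5·1.73205 ≈ 25.1147
Hypotenuse = 2·14.5 = 29

Long leg = 14.5√3 = 25.11, Hypotenuse = 29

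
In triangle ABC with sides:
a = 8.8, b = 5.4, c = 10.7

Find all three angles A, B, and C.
Law of cosines for each angle (a² = 77.44, b² = 29.16, c² = 114.49):
cos(A) = (b² + c² − a²)/(2bc) = (29.16 + 114.49 − 77.44)/(2·5.4·10.7) = 66.21/115.56 ≈ 0.572949  ⇒  A ≈ 55.0439°
cos(B) = (a² + c² − b²)/(2ac) = (77.44 + 114.49 − 29.16)/(2·8.8·10.7) = 162.77/188.32 ≈ 0.864327  ⇒  B ≈ 30.1941°
cos(C) = (a² + b² − c²)/(2ab) = (77.44 + 29.16 − 114.49)/(2·8.8·5.4) = -7.89/95.04 ≈ -0.0830177  ⇒  C ≈ 94.762°
Check: A + B + C ≈ 180°

A = 55.04°, B = 30.19°, C = 94.76°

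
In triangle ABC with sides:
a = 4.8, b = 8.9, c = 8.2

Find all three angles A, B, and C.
Law of cosines for each angle (a² = 23.04, b² = 79.21, c² = 67.24):
cos(A) = (b² + c² − a²)/(2bc) = (79.21 + 67.24 − 23.04)/(2·8.9·8.2) = 123.41/145.96 ≈ 0.845506  ⇒  A ≈ 32.2739°
cos(B) = (a² + c² − b²)/(2ac) = (23.04 + 67.24 − 79.21)/(2·4.8·8.2) = 11.07/78.72 ≈ 0.140625  ⇒  B ≈ 81.916°
cos(C) = (a² + b² − c²)/(2ab) = (23.04 + 79.21 − 67.24)/(2·4.8·8.9) = 35.01/85.44 ≈ 0.409761  ⇒  C ≈ 65.8102°
Check: A + B + C ≈ 180°

A = 32.27°, B = 81.92°, C = 65.81°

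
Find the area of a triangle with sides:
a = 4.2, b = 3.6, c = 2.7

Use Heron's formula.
s = (4.2 + 3.6 + 2.7)/2 = 10.5/2 = 5.25
s − a = 1.05, s − b = 1.65, s − c = 2.55
s(s−a)(s−b)(s−c) = 5.25·1.05·1.65·2.55 ≈ 23.1938
Area = √23.1938 ≈ 4.816

Area = 4.816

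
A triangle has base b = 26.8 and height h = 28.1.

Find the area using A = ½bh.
A = ½·b·h = ½·26.8·28.1 = ½·753.08 = 376.54

Area = 376.54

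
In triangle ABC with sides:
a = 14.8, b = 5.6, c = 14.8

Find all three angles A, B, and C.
Law of cosines for each angle (a² = 219.04, b² = 31.36, c² = 219.04):
cos(A) = (b² + c² − a²)/(2bc) = (31.36 + 219.04 − 219.04)/(2·5.6·14.8) = 31.36/165.76 ≈ 0.189189  ⇒  A ≈ 79.0945°
cos(B) = (a² + c² − b²)/(2ac) = (219.04 + 219.04 − 31.36)/(2·14.8·14.8) = 406.72/438.08 ≈ 0.928415  ⇒  B ≈ 21.8109°
cos(C) = (a² + b² − c²)/(2ab) = (219.04 + 31.36 − 219.04)/(2·14.8·5.6) = 31.36/165.76 ≈ 0.189189  ⇒  C ≈ 79.0945°
Check: A + B + C ≈ 180°

A = 79.09°, B = 21.81°, C = 79.09°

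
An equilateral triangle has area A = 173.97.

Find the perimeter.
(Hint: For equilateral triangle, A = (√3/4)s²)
A = (√3/4)s²  ⇒  s² = 4A/√3 = 4·173.97/√3 = 695.88/1.73205 ≈ 401.767
s ≈ √401.767 ≈ 20.0441
Perimeter = 3s ≈ 3·20.0441 ≈ 60.1323

Perimeter = 60.13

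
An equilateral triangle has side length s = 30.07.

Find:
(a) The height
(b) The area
(a) The height splits the triangle into two 30-60-90 halves: h = s·√3/2 = 30.07·1.73205/2 ≈ 52.0828/2 ≈ 26.0414
(b) Area = (√3/4)·s² = (√3/4)·30.07² = (√3/4)·904.2049 ≈ 0.433013·904.2049 ≈ 391.532

Height = 26.04, Area = 391.5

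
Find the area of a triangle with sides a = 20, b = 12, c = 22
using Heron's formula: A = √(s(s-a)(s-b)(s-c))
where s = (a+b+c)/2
s = (20 + 12 + 22)/2 = 54/2 = 27
s − a = 7, s − b = 15, s − c = 5
s(s−a)(s−b)(s−c) = 27·7·15·5 = 14175
Area = √14175 ≈ 119.059

s = 27.0, Area = 119.1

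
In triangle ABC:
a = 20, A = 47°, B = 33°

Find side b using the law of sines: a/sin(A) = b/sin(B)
a/sin(A) = b/sin(B)  ⇒  b = a·sin(B)/sin(A) = 20·sin(33°)/sin(47°)
sin(33°) ≈ 0.544639, sin(47°) ≈ 0.731354
b ≈ 20·0.544639/0.731354 ≈ 10.8928/0.731354 ≈ 14.894

b = 14.89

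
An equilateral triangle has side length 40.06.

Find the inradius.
r = Area/s with s the semi-perimeter.
Area = (√3/4)·40.06² = (√3/4)·1604.8036 ≈ 0.433013·1604.8036 ≈ 694.9
s = 3·40.06/2 = 60.09
r ≈ 694.9/60.09 ≈ 11.5643
(Equivalently r = side/(2√3) = 40.06/3.4641 ≈ 11.5643.)

r = 11.56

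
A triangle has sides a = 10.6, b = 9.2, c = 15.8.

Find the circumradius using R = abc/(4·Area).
First find the area with Heron's formula.
s = (10.6 + 9.2 + 15.8)/2 = 17.8
Area = √(s(s−a)(s−b)(s−c)) = √(17.8·7.2·8.6·2) ≈ √2204.35 ≈ 46.9505
abc = 10.6·9.2·15.8 = 1540.816
R = abc/(4·Area) ≈ 1540.816/(4·46.9505) = 1540.816/187.802 ≈ 8.20447

R = 8.204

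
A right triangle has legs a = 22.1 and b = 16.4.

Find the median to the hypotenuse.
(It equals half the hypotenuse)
Hypotenuse c = √(a² + b²) = √(488.41 + 268.96) = √757.37 ≈ 27.5204
Median to hypotenuse = c/2 ≈ 27.5204/2 ≈ 13.7602

Median = 13.76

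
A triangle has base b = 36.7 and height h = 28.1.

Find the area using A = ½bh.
A = ½·b·h = ½·36.7·28.1 = ½·1031.27 = 515.635

Area = 515.635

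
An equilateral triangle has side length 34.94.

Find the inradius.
r = Area/s with s the semi-perimeter.
Area = (√3/4)·34.94² = (√3/4)·1220.8036 ≈ 0.433013·1220.8036 ≈ 528.623
s = 3·34.94/2 = 52.41
r ≈ 528.623/52.41 ≈ 10.0863
(Equivalently r = side/(2√3) = 34.94/3.4641 ≈ 10.0863.)

r = 10.09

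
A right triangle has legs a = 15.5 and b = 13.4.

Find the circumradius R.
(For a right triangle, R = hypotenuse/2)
Hypotenuse c = √(a² + b²) = √(240.25 + 179.56) = √419.81 ≈ 20.4893
R = c/2 ≈ 20.4893/2 ≈ 10.2446

R = 10.24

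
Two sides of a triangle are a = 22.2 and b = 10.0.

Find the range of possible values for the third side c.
Triangle inequality: |a − b| < c < a + b
|a − b| = |22.2 − 10.0| = 12.2
a + b = 22.2 + 10.0 = 32.2

12.2 < c < 32.2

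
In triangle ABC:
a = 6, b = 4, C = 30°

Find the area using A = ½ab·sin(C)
A = ½·a·b·sin(C) = ½·6·4·sin(30°)
sin(30°) ≈ 0.5
A ≈ ½·24·0.5 = 12·0.5 ≈ 6

Area = 6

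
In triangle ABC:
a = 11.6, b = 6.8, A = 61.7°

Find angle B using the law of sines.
a/sin(A) = b/sin(B)  ⇒  sin(B) = b·sin(A)/a = 6.8·sin(61.7°)/11.6
sin(61.7°) ≈ 0.880477
sin(B) ≈ 6.8·0.880477/11.6 ≈ 5.98725/11.6 ≈ 0.516142
B = arcsin(0.516142) ≈ 31.0738°
(Since b ≤ a we need B ≤ A, so the obtuse alternative 180° − 31.0738° ≈ 148.926° is rejected.)

B = 31.07°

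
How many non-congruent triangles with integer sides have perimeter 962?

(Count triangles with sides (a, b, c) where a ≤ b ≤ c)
Let a ≤ b ≤ c with a + b + c = 962. The only binding inequality is a + b > c, i.e. 962 − c > c, so c < 962/2; and c ≥ 962/3 since c is the largest side.
So 321 ≤ c ≤ 480. For each c, b runs from ⌈(962 − c)/2⌉ up to c (then a = 962 − b − c satisfies 1 ≤ a ≤ b automatically), giving c − ⌈(962 − c)/2⌉ + 1 choices.
Summing over c: 1 + 3 + 4 + 6 + … + 238 + 240  (160 terms, c = 321, …, 480) = 19280
Check (closed form: nearest integer to p²/48 for even p, (p+3)²/48 for odd p): 962²/48 = 925444/48 ≈ 19280.08 → 19280

19280 triangles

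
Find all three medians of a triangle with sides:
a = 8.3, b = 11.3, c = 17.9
Median formula: m_a = ½√(2b² + 2c² − a²) (and cyclically). a² = 68.89, b² = 127.69, c² = 320.41.
m_a = ½√(2·127.69 + 2·320.41 − 68.89) = ½√827.31 ≈ ½·28.763 ≈ 14.3815
m_b = ½√(2·68.89 + 2·320.41 − 127.69) = ½√650.91 ≈ ½·25.5129 ≈ 12.7565
m_c = ½√(2·68.89 + 2·127.69 − 320.41) = ½√72.75 ≈ ½·8.52936 ≈ 4.26468

m_a = 14.38, m_b = 12.76, m_c = 4.265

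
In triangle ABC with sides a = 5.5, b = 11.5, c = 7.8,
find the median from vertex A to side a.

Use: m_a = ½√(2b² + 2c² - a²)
m_a = ½√(2·11.5² + 2·7.8² − 5.5²) = ½√(2·132.25 + 2·60.84 − 30.25) = ½√(264.5 + 121.68 − 30.25) = ½√355.93
√355.93 ≈ 18.8661, so m_a ≈ 9.43305

m_a = 9.433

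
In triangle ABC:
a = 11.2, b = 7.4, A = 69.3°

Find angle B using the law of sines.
a/sin(A) = b/sin(B)  ⇒  sin(B) = b·sin(A)/a = 7.4·sin(69.3°)/11.2
sin(69.3°) ≈ 0.935444
sin(B) ≈ 7.4·0.935444/11.2 ≈ 6.92229/11.2 ≈ 0.618061
B = arcsin(0.618061) ≈ 38.1747°
(Since b ≤ a we need B ≤ A, so the obtuse alternative 180° − 38.1747° ≈ 141.825° is rejected.)

B = 38.17°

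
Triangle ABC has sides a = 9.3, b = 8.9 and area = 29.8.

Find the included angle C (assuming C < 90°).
Area = ½·a·b·sin(C)  ⇒  sin(C) = 2·Area/(a·b) = 2·29.8/(9.3·8.9) = 59.6/82.77 ≈ 0.720068
C = arcsin(0.720068) ≈ 46.0601° (taking the acute solution since C < 90°)

C = 46.06°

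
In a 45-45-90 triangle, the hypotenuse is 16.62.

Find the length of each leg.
In a 45-45-90 triangle hypotenuse = leg·√2, so leg = hypotenuse/√2.
Leg = 16.62/√2 ≈ 16.62/1.41421 ≈ 11.7521

Each leg = 11.75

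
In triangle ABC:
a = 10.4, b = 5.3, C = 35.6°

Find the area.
Two sides and the included angle (SAS): A = ½·a·b·sin(C) = ½·10.4·5.3·sin(35.6°)
sin(35.6°) ≈ 0.582123
A ≈ ½·55.12·0.582123 = 27.56·0.582123 ≈ 16.0433

Area = 16.04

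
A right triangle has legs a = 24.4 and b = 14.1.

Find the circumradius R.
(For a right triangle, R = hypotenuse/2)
Hypotenuse c = √(a² + b²) = √(595.36 + 198.81) = √794.17 ≈ 28.181
R = c/2 ≈ 28.181/2 ≈ 14.0905

R = 14.09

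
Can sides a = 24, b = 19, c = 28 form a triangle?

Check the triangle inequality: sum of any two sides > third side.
a + b vs c: 24 + 19 = 43 > 28  ✓
a + c vs b: 24 + 28 = 52 > 19  ✓
b + c vs a: 19 + 28 = 47 > 24  ✓

Yes, triangle inequality satisfied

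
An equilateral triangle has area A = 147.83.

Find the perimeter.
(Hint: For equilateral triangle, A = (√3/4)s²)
A = (√3/4)s²  ⇒  s² = 4A/√3 = 4·147.83/√3 = 591.32/1.73205 ≈ 341.399
s ≈ √341.399 ≈ 18.477
Perimeter = 3s ≈ 3·18.477 ≈ 55.4309

Perimeter = 55.43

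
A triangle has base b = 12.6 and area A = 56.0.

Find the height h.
A = ½·b·h  ⇒  h = 2A/b = 2·56.0/12.6 = 112/12.6 ≈ 8.88889

h = 8.889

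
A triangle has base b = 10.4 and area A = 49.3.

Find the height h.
A = ½·b·h  ⇒  h = 2A/b = 2·49.3/10.4 = 98.6/10.4 ≈ 9.48077

h = 9.481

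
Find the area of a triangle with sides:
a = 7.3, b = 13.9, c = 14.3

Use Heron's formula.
s = (7.3 + 13.9 + 14.3)/2 = 35.5/2 = 17.75
s − a = 10.45, s − b = 3.85, s − c = 3.45
s(s−a)(s−b)(s−c) = 17.75·10.45·3.85·3.45 ≈ 2463.74
Area = √2463.74 ≈ 49.6361

Area = 49.64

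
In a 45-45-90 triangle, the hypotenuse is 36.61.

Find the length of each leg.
In a 45-45-90 triangle hypotenuse = leg·√2, so leg = hypotenuse/√2.
Leg = 36.61/√2 ≈ 36.61/1.41421 ≈ 25.8872

Each leg = 25.89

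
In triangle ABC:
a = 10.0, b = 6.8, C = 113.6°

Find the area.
Two sides and the included angle (SAS): A = ½·a·b·sin(C) = ½·10.0·6.8·sin(113.6°)
sin(113.6°) ≈ 0.916363
A ≈ ½·68·0.916363 = 34·0.916363 ≈ 31.1563

Area = 31.16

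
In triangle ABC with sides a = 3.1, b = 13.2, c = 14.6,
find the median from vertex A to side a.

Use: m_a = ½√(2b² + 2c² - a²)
m_a = ½√(2·13.2² + 2·14.6² − 3.1²) = ½√(2·174.24 + 2·213.16 − 9.61) = ½√(348.48 + 426.32 − 9.61) = ½√765.19
√765.19 ≈ 27.6621, so m_a ≈ 13.831

m_a = 13.83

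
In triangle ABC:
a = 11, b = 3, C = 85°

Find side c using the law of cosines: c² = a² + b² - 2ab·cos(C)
c² = 11² + 3² − 2·11·3·cos(85°)
cos(85°) ≈ 0.0871557
c² ≈ 121 + 9 − 66·(0.0871557) ≈ 130 − 5.75228 ≈ 124.248
c ≈ √124.248 ≈ 11.1466

c = 11.15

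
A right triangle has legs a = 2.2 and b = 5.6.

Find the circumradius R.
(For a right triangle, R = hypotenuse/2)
Hypotenuse c = √(a² + b²) = √(4.84 + 31.36) = √36.2 ≈ 6.01664
R = c/2 ≈ 6.01664/2 ≈ 3.00832

R = 3.008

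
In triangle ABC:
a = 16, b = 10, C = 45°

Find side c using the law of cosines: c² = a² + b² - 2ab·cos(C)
c² = 16² + 10² − 2·16·10·cos(45°)
cos(45°) ≈ 0.707107
c² ≈ 256 + 100 − 320·(0.707107) ≈ 356 − 226.274 ≈ 129.726
c ≈ √129.726 ≈ 11.3897

c = 11.39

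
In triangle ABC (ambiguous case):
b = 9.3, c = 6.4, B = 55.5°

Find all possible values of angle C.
b/sin(B) = c/sin(C)  ⇒  sin(C) = c·sin(B)/b = 6.4·sin(55.5°)/9.3
sin(55.5°) ≈ 0.824126
sin(C) ≈ 6.4·0.824126/9.3 ≈ 5.27441/9.3 ≈ 0.567141
Candidate 1: C₁ = arcsin(0.567141) ≈ 34.5511°  →  A = 180° − 55.5° − 34.5511° ≈ 89.9489° > 0, valid
Candidate 2: C₂ = 180° − C₁ ≈ 145.449°  →  A = 180° − 55.5° − 145.449° ≈ -20.9489° ≤ 0, not a valid triangle

C = 34.55° (one solution)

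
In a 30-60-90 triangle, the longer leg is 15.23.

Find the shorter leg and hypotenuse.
In a 30-60-90 triangle the sides are in ratio 1 : √3 : 2, so short leg = long leg/√3 and hypotenuse = 2·(short leg).
Short leg = 15.23/√3 ≈ 15.23/1.73205 ≈ 8.79304
Hypotenuse = 2·8.79304 ≈ 17.5861

Short leg = 8.793, Hypotenuse = 17.59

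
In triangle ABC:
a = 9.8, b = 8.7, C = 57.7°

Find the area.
Two sides and the included angle (SAS): A = ½·a·b·sin(C) = ½·9.8·8.7·sin(57.7°)
sin(57.7°) ≈ 0.845262
A ≈ ½·85.26·0.845262 = 42.63·0.845262 ≈ 36.0335

Area = 36.03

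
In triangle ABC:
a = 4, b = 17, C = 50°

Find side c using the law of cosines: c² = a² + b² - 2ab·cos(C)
c² = 4² + 17² − 2·4·17·cos(50°)
cos(50°) ≈ 0.642788
c² ≈ 16 + 289 − 136·(0.642788) ≈ 305 − 87.4191 ≈ 217.581
c ≈ √217.581 ≈ 14.7506

c = 14.75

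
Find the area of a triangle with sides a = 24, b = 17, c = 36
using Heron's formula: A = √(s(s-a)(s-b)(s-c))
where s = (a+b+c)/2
s = (24 + 17 + 36)/2 = 77/2 = 38.5
s − a = 14.5, s − b = 21.5, s − c = 2.5
s(s−a)(s−b)(s−c) = 38.5·14.5·21.5·2.5 = 30005.9375
Area = √30005.9375 ≈ 173.222

s = 38.5, Area = 173.2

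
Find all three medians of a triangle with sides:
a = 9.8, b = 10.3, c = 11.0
Median formula: m_a = ½√(2b² + 2c² − a²) (and cyclically). a² = 96.04, b² = 106.09, c² = 121.
m_a = ½√(2·106.09 + 2·121 − 96.04) = ½√358.14 ≈ ½·18.9246 ≈ 9.46229
m_b = ½√(2·96.04 + 2·121 − 106.09) = ½√327.99 ≈ ½·18.1105 ≈ 9.05525
m_c = ½√(2·96.04 + 2·106.09 − 121) = ½√283.26 ≈ ½·16.8303 ≈ 8.41516

m_a = 9.462, m_b = 9.055, m_c = 8.415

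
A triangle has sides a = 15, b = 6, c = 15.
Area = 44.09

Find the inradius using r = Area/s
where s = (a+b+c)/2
s = (15 + 6 + 15)/2 = 36/2 = 18
r = Area/s = 44.09/18 ≈ 2.44944

r = 2.449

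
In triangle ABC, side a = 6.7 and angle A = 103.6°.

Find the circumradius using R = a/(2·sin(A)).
R = a/(2·sin(A)) = 6.7/(2·sin(103.6°))
sin(103.6°) ≈ 0.971961
R ≈ 6.7/(2·0.971961) = 6.7/1.94392 ≈ 3.44664

R = 3.447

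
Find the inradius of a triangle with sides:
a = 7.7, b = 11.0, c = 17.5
r = Area/s where s is the semi-perimeter.
s = (7.7 + 11.0 + 17.5)/2 = 36.2/2 = 18.1
Area = √(s(s−a)(s−b)(s−c)) = √(18.1·10.4·7.1·0.6) ≈ √801.902 ≈ 28.3179
r ≈ 28.3179/18.1 ≈ 1.56452

r = 1.565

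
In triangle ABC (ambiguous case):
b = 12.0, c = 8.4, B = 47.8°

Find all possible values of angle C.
b/sin(B) = c/sin(C)  ⇒  sin(C) = c·sin(B)/b = 8.4·sin(47.8°)/12.0
sin(47.8°) ≈ 0.740805
sin(C) ≈ 8.4·0.740805/12.0 ≈ 6.22276/12.0 ≈ 0.518563
Candidate 1: C₁ = arcsin(0.518563) ≈ 31.2359°  →  A = 180° − 47.8° − 31.2359° ≈ 100.964° > 0, valid
Candidate 2: C₂ = 180° − C₁ ≈ 148.764°  →  A = 180° − 47.8° − 148.764° ≈ -16.5641° ≤ 0, not a valid triangle

C = 31.24° (one solution)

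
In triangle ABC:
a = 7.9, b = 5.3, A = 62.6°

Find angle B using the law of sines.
a/sin(A) = b/sin(B)  ⇒  sin(B) = b·sin(A)/a = 5.3·sin(62.6°)/7.9
sin(62.6°) ≈ 0.887815
sin(B) ≈ 5.3·0.887815/7.9 ≈ 4.70542/7.9 ≈ 0.595623
B = arcsin(0.595623) ≈ 36.5571°
(Since b ≤ a we need B ≤ A, so the obtuse alternative 180° − 36.5571° ≈ 143.443° is rejected.)

B = 36.56°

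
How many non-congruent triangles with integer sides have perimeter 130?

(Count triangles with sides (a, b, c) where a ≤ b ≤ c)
Let a ≤ b ≤ c with a + b + c = 130. The only binding inequality is a + b > c, i.e. 130 − c > c, so c < 130/2; and c ≥ 130/3 since c is the largest side.
So 44 ≤ c ≤ 64. For each c, b runs from ⌈(130 − c)/2⌉ up to c (then a = 130 − b − c satisfies 1 ≤ a ≤ b automatically), giving c − ⌈(130 − c)/2⌉ + 1 choices.
Summing over c: 2 + 3 + 5 + 6 + … + 30 + 32  (21 terms, c = 44, …, 64) = 352
Check (closed form: nearest integer to p²/48 for even p, (p+3)²/48 for odd p): 130²/48 = 16900/48 ≈ 352.08 → 352

352 triangles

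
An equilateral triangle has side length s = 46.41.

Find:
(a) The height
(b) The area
(a) The height splits the triangle into two 30-60-90 halves: h = s·√3/2 = 46.41·1.73205/2 ≈ 80.3845/2 ≈ 40.1922
(b) Area = (√3/4)·s² = (√3/4)·46.41² = (√3/4)·2153.8881 ≈ 0.433013·2153.8881 ≈ 932.661

Height = 40.19, Area = 932.7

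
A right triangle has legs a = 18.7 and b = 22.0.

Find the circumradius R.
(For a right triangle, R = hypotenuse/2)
Hypotenuse c = √(a² + b²) = √(349.69 + 484) = √833.69 ≈ 28.8737
R = c/2 ≈ 28.8737/2 ≈ 14.4368

R = 14.44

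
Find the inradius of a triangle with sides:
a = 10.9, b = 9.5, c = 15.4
r = Area/s where s is the semi-perimeter.
s = (10.9 + 9.5 + 15.4)/2 = 35.8/2 = 17.9
Area = √(s(s−a)(s−b)(s−c)) = √(17.9·7·8.4·2.5) ≈ √2631.3 ≈ 51.2962
r ≈ 51.2962/17.9 ≈ 2.86571

r = 2.866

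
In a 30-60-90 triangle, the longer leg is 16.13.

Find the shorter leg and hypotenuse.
In a 30-60-90 triangle the sides are in ratio 1 : √3 : 2, so short leg = long leg/√3 and hypotenuse = 2·(short leg).
Short leg = 16.13/√3 ≈ 16.13/1.73205 ≈ 9.31266
Hypotenuse = 2·9.31266 ≈ 18.6253

Short leg = 9.313, Hypotenuse = 18.63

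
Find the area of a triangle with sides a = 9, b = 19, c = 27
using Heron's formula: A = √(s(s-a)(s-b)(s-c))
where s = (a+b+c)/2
s = (9 + 19 + 27)/2 = 55/2 = 27.5
s − a = 18.5, s − b = 8.5, s − c = 0.5
s(s−a)(s−b)(s−c) = 27.5·18.5·8.5·0.5 = 2162.1875
Area = √2162.1875 ≈ 46.4993

s = 27.5, Area = 46.5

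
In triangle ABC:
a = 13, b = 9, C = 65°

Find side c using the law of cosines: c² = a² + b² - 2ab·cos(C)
c² = 13² + 9² − 2·13·9·cos(65°)
cos(65°) ≈ 0.422618
c² ≈ 169 + 81 − 234·(0.422618) ≈ 250 − 98.8927 ≈ 151.107
c ≈ √151.107 ≈ 12.2926

c = 12.29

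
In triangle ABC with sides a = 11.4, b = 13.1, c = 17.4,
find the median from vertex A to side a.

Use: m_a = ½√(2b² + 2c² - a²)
m_a = ½√(2·13.1² + 2·17.4² − 11.4²) = ½√(2·171.61 + 2·302.76 − 129.96) = ½√(343.22 + 605.52 − 129.96) = ½√818.78
√818.78 ≈ 28.6143, so m_a ≈ 14.3072

m_a = 14.31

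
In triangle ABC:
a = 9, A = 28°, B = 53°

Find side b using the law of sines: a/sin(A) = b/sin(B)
a/sin(A) = b/sin(B)  ⇒  b = a·sin(B)/sin(A) = 9·sin(53°)/sin(28°)
sin(53°) ≈ 0.798636, sin(28°) ≈ 0.469472
b ≈ 9·0.798636/0.469472 ≈ 7.18772/0.469472 ≈ 15.3102

b = 15.31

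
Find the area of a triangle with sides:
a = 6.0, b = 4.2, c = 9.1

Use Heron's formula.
s = (6.0 + 4.2 + 9.1)/2 = 19.3/2 = 9.65
s − a = 3.65, s − b = 5.45, s − c = 0.55
s(s−a)(s−b)(s−c) = 9.65·3.65·5.45·0.55 ≈ 105.579
Area = √105.579 ≈ 10.2752

Area = 10.28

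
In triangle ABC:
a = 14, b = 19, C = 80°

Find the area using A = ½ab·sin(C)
A = ½·a·b·sin(C) = ½·14·19·sin(80°)
sin(80°) ≈ 0.984808
A ≈ ½·266·0.984808 = 133·0.984808 ≈ 130.979

Area = 131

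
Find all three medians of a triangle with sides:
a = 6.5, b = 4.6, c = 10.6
Median formula: m_a = ½√(2b² + 2c² − a²) (and cyclically). a² = 42.25, b² = 21.16, c² = 112.36.
m_a = ½√(2·21.16 + 2·112.36 − 42.25) = ½√224.79 ≈ ½·14.993 ≈ 7.4965
m_b = ½√(2·42.25 + 2·112.36 − 21.16) = ½√288.06 ≈ ½·16.9723 ≈ 8.48617
m_c = ½√(2·42.25 + 2·21.16 − 112.36) = ½√14.46 ≈ ½·3.80263 ≈ 1.90132

m_a = 7.496, m_b = 8.486, m_c = 1.901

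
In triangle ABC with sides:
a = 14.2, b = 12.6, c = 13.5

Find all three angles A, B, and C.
Law of cosines for each angle (a² = 201.64, b² = 158.76, c² = 182.25):
cos(A) = (b² + c² − a²)/(2bc) = (158.76 + 182.25 − 201.64)/(2·12.6·13.5) = 139.37/340.2 ≈ 0.409671  ⇒  A ≈ 65.8158°
cos(B) = (a² + c² − b²)/(2ac) = (201.64 + 182.25 − 158.76)/(2·14.2·13.5) = 225.13/383.4 ≈ 0.587194  ⇒  B ≈ 54.0419°
cos(C) = (a² + b² − c²)/(2ab) = (201.64 + 158.76 − 182.25)/(2·14.2·12.6) = 178.15/357.84 ≈ 0.497848  ⇒  C ≈ 60.1423°
Check: A + B + C ≈ 180°

A = 65.82°, B = 54.04°, C = 60.14°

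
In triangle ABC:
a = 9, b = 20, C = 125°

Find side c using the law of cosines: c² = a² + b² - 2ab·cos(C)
c² = 9² + 20² − 2·9·20·cos(125°)
cos(125°) ≈ -0.573576
c² ≈ 81 + 400 − 360·(-0.573576) ≈ 481 + 206.488 ≈ 687.488
c ≈ √687.488 ≈ 26.22

c = 26.22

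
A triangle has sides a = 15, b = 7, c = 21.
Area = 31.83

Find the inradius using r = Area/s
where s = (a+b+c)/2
s = (15 + 7 + 21)/2 = 43/2 = 21.5
r = Area/s = 31.83/21.5 ≈ 1.48047

r = 1.48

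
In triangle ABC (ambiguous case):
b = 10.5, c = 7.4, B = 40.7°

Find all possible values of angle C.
b/sin(B) = c/sin(C)  ⇒  sin(C) = c·sin(B)/b = 7.4·sin(40.7°)/10.5
sin(40.7°) ≈ 0.652098
sin(C) ≈ 7.4·0.652098/10.5 ≈ 4.82553/10.5 ≈ 0.459574
Candidate 1: C₁ = arcsin(0.459574) ≈ 27.3596°  →  A = 180° − 40.7° − 27.3596° ≈ 111.94° > 0, valid
Candidate 2: C₂ = 180° − C₁ ≈ 152.64°  →  A = 180° − 40.7° − 152.64° ≈ -13.3404° ≤ 0, not a valid triangle

C = 27.36° (one solution)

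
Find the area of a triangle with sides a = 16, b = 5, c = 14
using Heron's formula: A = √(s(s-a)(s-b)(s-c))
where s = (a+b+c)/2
s = (16 + 5 + 14)/2 = 35/2 = 17.5
s − a = 1.5, s − b = 12.5, s − c = 3.5
s(s−a)(s−b)(s−c) = 17.5·1.5·12.5·3.5 = 1148.4375
Area = √1148.4375 ≈ 33.8886

s = 17.5, Area = 33.89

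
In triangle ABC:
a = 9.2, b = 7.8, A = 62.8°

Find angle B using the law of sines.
a/sin(A) = b/sin(B)  ⇒  sin(B) = b·sin(A)/a = 7.8·sin(62.8°)/9.2
sin(62.8°) ≈ 0.889416
sin(B) ≈ 7.8·0.889416/9.2 ≈ 6.93745/9.2 ≈ 0.75407
B = arcsin(0.75407) ≈ 48.9442°
(Since b ≤ a we need B ≤ A, so the obtuse alternative 180° − 48.9442° ≈ 131.056° is rejected.)

B = 48.94°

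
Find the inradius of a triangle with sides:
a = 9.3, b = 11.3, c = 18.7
r = Area/s where s is the semi-perimeter.
s = (9.3 + 11.3 + 18.7)/2 = 39.3/2 = 19.65
Area = √(s(s−a)(s−b)(s−c)) = √(19.65·10.35·8.35·0.95) ≈ √1613.29 ≈ 40.1658
r ≈ 40.1658/19.65 ≈ 2.04406

r = 2.044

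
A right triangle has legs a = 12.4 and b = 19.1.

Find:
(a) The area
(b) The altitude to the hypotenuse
(a) The legs are perpendicular, so Area = ½·a·b = ½·12.4·19.1 = ½·236.84 = 118.42
(b) Hypotenuse c = √(a² + b²) = √(153.76 + 364.81) = √518.57 ≈ 22.7721
    Area = ½·c·h_c  ⇒  h_c = 2·Area/c = 236.84/22.7721 ≈ 10.4004

Area = 118.42, h_c = 10.4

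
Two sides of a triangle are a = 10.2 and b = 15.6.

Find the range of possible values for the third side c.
Triangle inequality: |a − b| < c < a + b
|a − b| = |10.2 − 15.6| = 5.4
a + b = 10.2 + 15.6 = 25.8

5.4 < c < 25.8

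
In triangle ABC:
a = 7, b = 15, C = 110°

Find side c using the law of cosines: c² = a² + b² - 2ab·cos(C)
c² = 7² + 15² − 2·7·15·cos(110°)
cos(110°) ≈ -0.34202
c² ≈ 49 + 225 − 210·(-0.34202) ≈ 274 + 71.8242 ≈ 345.824
c ≈ √345.824 ≈ 18.5963

c = 18.6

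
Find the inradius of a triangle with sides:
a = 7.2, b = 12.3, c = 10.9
r = Area/s where s is the semi-perimeter.
s = (7.2 + 12.3 + 10.9)/2 = 30.4/2 = 15.2
Area = √(s(s−a)(s−b)(s−c)) = √(15.2·8·2.9·4.3) ≈ √1516.35 ≈ 38.9404
r ≈ 38.9404/15.2 ≈ 2.56187

r = 2.562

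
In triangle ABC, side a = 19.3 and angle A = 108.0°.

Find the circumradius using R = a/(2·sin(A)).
R = a/(2·sin(A)) = 19.3/(2·sin(108.0°))
sin(108.0°) ≈ 0.951057
R ≈ 19.3/(2·0.951057) = 19.3/1.90211 ≈ 10.1466

R = 10.15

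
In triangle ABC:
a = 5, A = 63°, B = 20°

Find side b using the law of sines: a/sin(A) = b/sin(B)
a/sin(A) = b/sin(B)  ⇒  b = a·sin(B)/sin(A) = 5·sin(20°)/sin(63°)
sin(20°) ≈ 0.34202, sin(63°) ≈ 0.891007
b ≈ 5·0.34202/0.891007 ≈ 1.7101/0.891007 ≈ 1.91929

b = 1.919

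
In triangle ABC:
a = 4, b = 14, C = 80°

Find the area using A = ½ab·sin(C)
A = ½·a·b·sin(C) = ½·4·14·sin(80°)
sin(80°) ≈ 0.984808
A ≈ ½·56·0.984808 = 28·0.984808 ≈ 27.5746

Area = 27.57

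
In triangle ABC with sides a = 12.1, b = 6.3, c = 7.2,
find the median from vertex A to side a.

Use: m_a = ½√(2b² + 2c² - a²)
m_a = ½√(2·6.3² + 2·7.2² − 12.1²) = ½√(2·39.69 + 2·51.84 − 146.41) = ½√(79.38 + 103.68 − 146.41) = ½√36.65
√36.65 ≈ 6.05392, so m_a ≈ 3.02696

m_a = 3.027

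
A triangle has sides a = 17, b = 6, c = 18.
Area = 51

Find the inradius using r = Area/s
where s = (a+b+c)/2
s = (17 + 6 + 18)/2 = 41/2 = 20.5
r = Area/s = 51/20.5 ≈ 2.4878

r = 2.488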